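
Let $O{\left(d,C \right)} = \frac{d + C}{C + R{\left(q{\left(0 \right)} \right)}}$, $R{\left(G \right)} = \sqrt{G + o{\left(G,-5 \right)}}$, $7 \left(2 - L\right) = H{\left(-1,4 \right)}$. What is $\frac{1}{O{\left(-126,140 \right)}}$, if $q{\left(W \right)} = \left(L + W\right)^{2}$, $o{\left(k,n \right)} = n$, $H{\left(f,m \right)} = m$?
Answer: $10 + \frac{i \sqrt{145}}{98} \approx 10.0 + 0.12287 i$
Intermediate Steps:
$L = \frac{10}{7}$ ($L = 2 - \frac{4}{7} = \frac{10}{7} \approx 1.4286$)
$q{\left(W \right)} = \left(\frac{10}{7} + W\right)^{2}$
$R{\left(G \right)} = \sqrt{-5 + G}$ ($R{\left(G \right)} = \sqrt{G - 5} = \sqrt{-5 + G}$)
$O{\left(d,C \right)} = \frac{C + d}{C + \frac{i \sqrt{145}}{7}}$ ($O{\left(d,C \right)} = \frac{d + C}{C + \sqrt{-5 + \frac{\left(10 + 7 \cdot 0\right)^{2}}{49}}} = \frac{C + d}{C + \sqrt{-5 + \frac{\left(10 + 0\right)^{2}}{49}}} = \frac{C + d}{C + \sqrt{-5 + \frac{10^{2}}{49}}} = \frac{C + d}{C + \sqrt{-5 + \frac{1}{49} \cdot 100}} = \frac{C + d}{C + \sqrt{-5 + \frac{100}{49}}} = \frac{C + d}{C + \sqrt{- \frac{145}{49}}} = \frac{C + d}{C + \frac{i \sqrt{145}}{7}}$)
$\frac{1}{O{\left(-126,140 \right)}} = \frac{1}{7 \frac{1}{7 \cdot 140 + i \sqrt{145}} \left(140 - 126\right)} = \frac{1}{7 \frac{1}{980 + i \sqrt{145}} \cdot 14} = \frac{1}{98 \frac{1}{980 + i \sqrt{145}}} = 10 + \frac{i \sqrt{145}}{98}$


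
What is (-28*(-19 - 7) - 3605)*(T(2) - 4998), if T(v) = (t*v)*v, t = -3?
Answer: 14413770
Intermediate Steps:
T(v) = -3*v**2 (T(v) = (-3*v)*v = -3*v**2)
(-28*(-19 - 7) - 3605)*(T(2) - 4998) = (-28*(-19 - 7) - 3605)*(-3*2**2 - 4998) = (-28*(-26) - 3605)*(-3*4 - 4998) = (728 - 3605)*(-12 - 4998) = -2877*(-5010) = 14413770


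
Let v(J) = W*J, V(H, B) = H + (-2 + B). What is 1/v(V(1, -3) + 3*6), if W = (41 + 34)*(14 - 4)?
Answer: 1/10500 ≈ 9.5238e-5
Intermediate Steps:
W = 750 (W = 75*10 = 750)
V(H, B) = -2 + B + H
v(J) = 750*J
1/v(V(1, -3) + 3*6) = 1/(750*((-2 - 3 + 1) + 3*6)) = 1/(750*(-4 + 18)) = 1/(750*14) = 1/10500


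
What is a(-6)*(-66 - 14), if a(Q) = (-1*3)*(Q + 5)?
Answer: -240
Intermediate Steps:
a(Q) = -15 - 3*Q (a(Q) = -3*(5 + Q) = -15 - 3*Q)
a(-6)*(-66 - 14) = (-15 - 3*(-6))*(-66 - 14) = (-15 + 18)*(-80) = 3*(-80) = -240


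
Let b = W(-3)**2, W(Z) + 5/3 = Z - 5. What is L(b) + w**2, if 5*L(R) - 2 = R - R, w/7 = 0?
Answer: 2/5 ≈ 0.40000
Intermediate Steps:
w = 0 (w = 7*0 = 0)
W(Z) = -20/3 + Z (W(Z) = -5/3 + (Z - 5) = -5/3 + (-5 + Z) = -20/3 + Z)
b = 841/9 (b = (-20/3 - 3)**2 = (-29/3)**2 = 841/9 ≈ 93.444)
L(R) = 2/5 (L(R) = 2/5 + (R - R)/5 = 2/5 + (1/5)*0 = 2/5 + 0 = 2/5)
L(b) + w**2 = 2/5 + 0**2 = 2/5 + 0 = 2/5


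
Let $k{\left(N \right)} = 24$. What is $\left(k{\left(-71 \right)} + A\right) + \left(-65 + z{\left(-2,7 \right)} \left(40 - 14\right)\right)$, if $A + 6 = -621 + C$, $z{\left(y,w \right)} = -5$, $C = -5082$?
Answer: $-5880$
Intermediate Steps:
$A = -5709$ ($A = -6 - 5703 = -5709$)
$\left(k{\left(-71 \right)} + A\right) + \left(-65 + z{\left(-2,7 \right)} \left(40 - 14\right)\right) = \left(24 - 5709\right) - \left(65 + 5 \left(40 - 14\right)\right) = -5685 - 195 = -5880$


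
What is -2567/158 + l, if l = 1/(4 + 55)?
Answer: -151295/9322 ≈ -16.230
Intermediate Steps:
l = 1/59 ≈ 0.016949
-2567/158 + l = -2567/158 + 1/59 = -151295/9322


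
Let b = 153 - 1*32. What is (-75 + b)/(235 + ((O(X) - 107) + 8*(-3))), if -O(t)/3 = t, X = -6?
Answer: 23/61 ≈ 0.37705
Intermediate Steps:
O(t) = -3*t
b = 121 (b = 153 - 32 = 121)
(-75 + b)/(235 + ((O(X) - 107) + 8*(-3))) = (-75 + 121)/(235 + ((-3*(-6) - 107) + 8*(-3))) = 46/(235 + ((18 - 107) - 24)) = 46/(235 + (-89 - 24)) = 46/(235 - 113) = 46/122 = 46*(1/122) = 23/61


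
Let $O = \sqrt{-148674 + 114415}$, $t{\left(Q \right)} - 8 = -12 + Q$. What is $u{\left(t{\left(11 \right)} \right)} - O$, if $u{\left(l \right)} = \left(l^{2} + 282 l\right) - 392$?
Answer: $1631 - i \sqrt{34259} \approx 1631.0 - 185.09 i$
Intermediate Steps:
$t{\left(Q \right)} = -4 + Q$ ($t{\left(Q \right)} = 8 + \left(-12 + Q\right) = -4 + Q$)
$u{\left(l \right)} = -392 + l^{2} + 282 l$
$O = i \sqrt{34259}$ ($O = \sqrt{-34259} = i \sqrt{34259} \approx 185.09 i$)
$u{\left(t{\left(11 \right)} \right)} - O = \left(-392 + \left(-4 + 11\right)^{2} + 282 \left(-4 + 11\right)\right) - i \sqrt{34259} = \left(-392 + 7^{2} + 282 \cdot 7\right) - i \sqrt{34259} = \left(-392 + 49 + 1974\right) - i \sqrt{34259} = 1631 - i \sqrt{34259}$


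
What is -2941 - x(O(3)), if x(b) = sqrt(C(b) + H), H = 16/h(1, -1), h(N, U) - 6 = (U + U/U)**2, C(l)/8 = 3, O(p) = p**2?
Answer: -2941 - 4*sqrt(15)/3 ≈ -2946.2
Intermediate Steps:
C(l) = 24 (C(l) = 8*3 = 24)
h(N, U) = 6 + (1 + U)**2 (h(N, U) = 6 + (U + U/U)**2 = 6 + (U + 1)**2 = 6 + (1 + U)**2)
H = 8/3 (H = 16/(6 + (1 - 1)**2) = 16/(6 + 0**2) = 16/(6 + 0) = 16/6 = 16*(1/6) = 8/3 ≈ 2.6667)
x(b) = 4*sqrt(15)/3 (x(b) = sqrt(24 + 8/3) = sqrt(80/3) = 4*sqrt(15)/3)
-2941 - x(O(3)) = -2941 - 4*sqrt(15)/3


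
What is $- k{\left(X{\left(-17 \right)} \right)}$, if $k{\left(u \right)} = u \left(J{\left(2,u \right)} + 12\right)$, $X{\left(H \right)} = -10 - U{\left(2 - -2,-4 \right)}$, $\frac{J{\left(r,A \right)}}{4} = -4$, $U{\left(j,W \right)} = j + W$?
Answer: $-40$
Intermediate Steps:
$U{\left(j,W \right)} = W + j$
$J{\left(r,A \right)} = -16$ ($J{\left(r,A \right)} = 4 \left(-4\right) = -16$)
$X{\left(H \right)} = -10$ ($X{\left(H \right)} = -10 - \left(-4 + \left(2 - -2\right)\right) = -10 - \left(-4 + \left(2 + 2\right)\right) = -10 - \left(-4 + 4\right) = -10 - 0 = -10 + 0 = -10$)
$k{\left(u \right)} = - 4 u$ ($k{\left(u \right)} = u \left(-16 + 12\right) = u \left(-4\right) = - 4 u$)
$- k{\left(X{\left(-17 \right)} \right)} = - \left(-4\right) \left(-10\right) = \left(-1\right) 40 = -40$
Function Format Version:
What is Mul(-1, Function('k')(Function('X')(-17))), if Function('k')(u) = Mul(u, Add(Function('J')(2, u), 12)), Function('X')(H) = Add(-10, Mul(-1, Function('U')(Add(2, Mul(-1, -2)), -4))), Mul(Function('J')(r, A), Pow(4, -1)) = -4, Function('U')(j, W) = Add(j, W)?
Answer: -40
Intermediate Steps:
Function('U')(j, W) = Add(W, j)
Function('J')(r, A) = -16 (Function('J')(r, A) = Mul(4, -4) = -16)
Function('X')(H) = -10 (Function('X')(H) = Add(-10, Mul(-1, Add(-4, Add(2, Mul(-1, -2))))) = Add(-10, Mul(-1, Add(-4, Add(2, 2)))) = Add(-10, Mul(-1, Add(-4, 4))) = Add(-10, Mul(-1, 0)) = Add(-10, 0) = -10)
Function('k')(u) = Mul(-4, u) (Function('k')(u) = Mul(u, Add(-16, 12)) = Mul(u, -4) = Mul(-4, u))
Mul(-1, Function('k')(Function('X')(-17))) = Mul(-1, Mul(-4, -10)) = Mul(-1, 40) = -40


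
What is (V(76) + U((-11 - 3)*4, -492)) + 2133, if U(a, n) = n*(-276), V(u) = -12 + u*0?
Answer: 137913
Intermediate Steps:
V(u) = -12 (V(u) = -12 + 0 = -12)
U(a, n) = -276*n
(V(76) + U((-11 - 3)*4, -492)) + 2133 = (-12 - 276*(-492)) + 2133 = (-12 + 135792) + 2133 = 135780 + 2133 = 137913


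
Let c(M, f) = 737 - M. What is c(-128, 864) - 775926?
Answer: -775061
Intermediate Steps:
c(-128, 864) - 775926 = (737 - 1*(-128)) - 775926 = (737 + 128) - 775926 = 865 - 775926 = -775061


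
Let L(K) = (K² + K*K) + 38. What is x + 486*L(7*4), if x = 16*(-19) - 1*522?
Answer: 779690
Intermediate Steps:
L(K) = 38 + 2*K² (L(K) = (K² + K²) + 38 = 2*K² + 38 = 38 + 2*K²)
x = -826 (x = -304 - 522 = -826)
x + 486*L(7*4) = -826 + 486*(38 + 2*(7*4)²) = -826 + 486*(38 + 2*28²) = -826 + 486*(38 + 2*784) = -826 + 486*(38 + 1568) = -826 + 486*1606 = -826 + 780516 = 779690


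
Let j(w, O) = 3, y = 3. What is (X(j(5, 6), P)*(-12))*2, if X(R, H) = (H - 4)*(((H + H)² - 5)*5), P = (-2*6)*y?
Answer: 24859200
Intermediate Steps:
P = -36 (P = -2*6*3 = -12*3 = -36)
X(R, H) = (-25 + 20*H²)*(-4 + H) (X(R, H) = (-4 + H)*(((2*H)² - 5)*5) = (-4 + H)*((4*H² - 5)*5) = (-4 + H)*((-5 + 4*H²)*5) = (-4 + H)*(-25 + 20*H²) = (-25 + 20*H²)*(-4 + H))
(X(j(5, 6), P)*(-12))*2 = ((100 - 80*(-36)² - 25*(-36) + 20*(-36)³)*(-12))*2 = ((100 - 80*1296 + 900 + 20*(-46656))*(-12))*2 = ((100 - 103680 + 900 - 933120)*(-12))*2 = -1035800*(-12)*2 = 12429600*2 = 24859200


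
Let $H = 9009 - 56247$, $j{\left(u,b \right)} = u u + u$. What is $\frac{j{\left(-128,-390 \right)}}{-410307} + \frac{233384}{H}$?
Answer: $- \frac{16087831636}{3230347011} \approx -4.9802$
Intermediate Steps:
$j{\left(u,b \right)} = u + u^{2}$ ($j{\left(u,b \right)} = u^{2} + u = u + u^{2}$)
$H = -47238$ ($H = 9009 - 56247 = -47238$)
$\frac{j{\left(-128,-390 \right)}}{-410307} + \frac{233384}{H} = \frac{\left(-128\right) \left(1 - 128\right)}{-410307} + \frac{233384}{-47238} = \left(-128\right) \left(-127\right) \left(- \frac{1}{410307}\right) + 233384 \left(- \frac{1}{47238}\right) = 16256 \left(- \frac{1}{410307}\right) - \frac{116692}{23619} = - \frac{16256}{410307} - \frac{116692}{23619} = - \frac{16087831636}{3230347011}$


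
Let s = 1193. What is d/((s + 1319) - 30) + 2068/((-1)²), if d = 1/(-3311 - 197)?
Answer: 18005778207/8706856 ≈ 2068.0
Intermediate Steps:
d = -1/3508 (d = 1/(-3508) = -1/3508 ≈ -0.00028506)
d/((s + 1319) - 30) + 2068/((-1)²) = -1/(3508*((1193 + 1319) - 30)) + 2068/((-1)²) = -1/(3508*(2512 - 30)) + 2068/1 = -1/3508/2482 + 2068*1 = -1/3508*1/2482 + 2068 = -1/8706856 + 2068 = 18005778207/8706856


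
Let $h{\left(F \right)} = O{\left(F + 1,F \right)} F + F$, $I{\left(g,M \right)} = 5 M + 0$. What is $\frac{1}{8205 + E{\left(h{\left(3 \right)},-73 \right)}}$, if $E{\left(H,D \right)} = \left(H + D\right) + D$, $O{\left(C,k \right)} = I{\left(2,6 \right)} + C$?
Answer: $\frac{1}{8164} \approx 0.00012249$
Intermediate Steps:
$I{\left(g,M \right)} = 5 M$
$O{\left(C,k \right)} = 30 + C$ ($O{\left(C,k \right)} = 5 \cdot 6 + C = 30 + C$)
$h{\left(F \right)} = F + F \left(31 + F\right)$ ($h{\left(F \right)} = \left(30 + \left(F + 1\right)\right) F + F = \left(30 + \left(1 + F\right)\right) F + F = \left(31 + F\right) F + F = F \left(31 + F\right) + F = F + F \left(31 + F\right)$)
$E{\left(H,D \right)} = H + 2 D$ ($E{\left(H,D \right)} = \left(D + H\right) + D = H + 2 D$)
$\frac{1}{8205 + E{\left(h{\left(3 \right)},-73 \right)}} = \frac{1}{8205 + \left(3 \left(32 + 3\right) + 2 \left(-73\right)\right)} = \frac{1}{8205 + \left(3 \cdot 35 - 146\right)} = \frac{1}{8205 + \left(105 - 146\right)} = \frac{1}{8205 - 41} = \frac{1}{8164}$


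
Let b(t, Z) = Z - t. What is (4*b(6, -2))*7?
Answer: -224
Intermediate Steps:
(4*b(6, -2))*7 = (4*(-2 - 1*6))*7 = (4*(-2 - 6))*7 = (4*(-8))*7 = -32*7 = -224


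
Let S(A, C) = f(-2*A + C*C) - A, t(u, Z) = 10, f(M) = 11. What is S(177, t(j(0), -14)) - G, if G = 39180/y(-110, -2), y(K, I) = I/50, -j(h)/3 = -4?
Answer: 979334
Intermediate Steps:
j(h) = 12 (j(h) = -3*(-4) = 12)
y(K, I) = I/50 (y(K, I) = I*(1/50) = I/50)
S(A, C) = 11 - A
G = -979500 (G = 39180/(((1/50)*(-2))) = 39180/(-1/25) = 39180*(-25) = -979500)
S(177, t(j(0), -14)) - G = (11 - 1*177) - 1*(-979500) = (11 - 177) + 979500 = -166 + 979500 = 979334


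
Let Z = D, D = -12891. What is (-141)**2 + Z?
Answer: 6990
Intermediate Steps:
Z = -12891
(-141)**2 + Z = (-141)**2 - 12891 = 19881 - 12891 = 6990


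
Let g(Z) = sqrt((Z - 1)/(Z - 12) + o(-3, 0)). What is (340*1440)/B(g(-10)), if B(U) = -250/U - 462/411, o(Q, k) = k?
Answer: 2582395200/586525321 - 574331400000*sqrt(2)/586525321 ≈ -1380.4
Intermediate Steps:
g(Z) = sqrt((-1 + Z)/(-12 + Z)) (g(Z) = sqrt((Z - 1)/(Z - 12) + 0) = sqrt((-1 + Z)/(-12 + Z) + 0) = sqrt((-1 + Z)/(-12 + Z)))
B(U) = -154/137 - 250/U (B(U) = -250/U - 462*1/411 = -250/U - 154/137 = -154/137 - 250/U)
(340*1440)/B(g(-10)) = (340*1440)/(-154/137 - 250*sqrt(11)/(11*sqrt(-1/(-12 - 10)))) = 489600/(-154/137 - 250*sqrt(11)/(11*sqrt(-1/(-22)))) = 489600/(-154/137 - 250*sqrt(2))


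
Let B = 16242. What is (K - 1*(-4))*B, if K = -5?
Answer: -16242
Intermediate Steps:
(K - 1*(-4))*B = (-5 - 1*(-4))*16242 = (-5 + 4)*16242 = -1*16242 = -16242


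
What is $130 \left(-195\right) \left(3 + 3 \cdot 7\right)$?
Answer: $-608400$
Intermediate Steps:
$130 \left(-195\right) \left(3 + 3 \cdot 7\right) = - 25350 \left(3 + 21\right) = \left(-25350\right) 24 = -608400$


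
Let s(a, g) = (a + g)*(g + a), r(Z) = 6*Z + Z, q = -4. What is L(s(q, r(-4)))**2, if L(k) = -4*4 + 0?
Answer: 256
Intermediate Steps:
r(Z) = 7*Z
s(a, g) = (a + g)**2 (s(a, g) = (a + g)*(a + g) = (a + g)**2)
L(k) = -16 (L(k) = -16 + 0 = -16)
L(s(q, r(-4)))**2 = (-16)**2 = 256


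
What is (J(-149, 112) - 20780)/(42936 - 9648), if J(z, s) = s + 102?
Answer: -10283/16644 ≈ -0.61782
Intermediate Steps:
J(z, s) = 102 + s
(J(-149, 112) - 20780)/(42936 - 9648) = ((102 + 112) - 20780)/(42936 - 9648) = (214 - 20780)/33288 = -20566*1/33288 = -10283/16644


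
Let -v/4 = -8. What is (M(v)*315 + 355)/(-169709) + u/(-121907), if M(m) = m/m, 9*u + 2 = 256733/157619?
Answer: -115855673555945/29348411215634973 ≈ -0.0039476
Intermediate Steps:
v = 32 (v = -4*(-8) = 32)
u = -58505/1418571 (u = -2/9 + (256733/157619)/9 = -2/9 + (256733*(1/157619))/9 = -2/9 + (⅑)*(256733/157619) = -2/9 + 256733/1418571 = -58505/1418571 ≈ -0.041242)
M(m) = 1
(M(v)*315 + 355)/(-169709) + u/(-121907) = (1*315 + 355)/(-169709) - 58505/1418571/(-121907) = (315 + 355)*(-1/169709) - 58505/1418571*(-1/121907) = 670*(-1/169709) + 58505/172933734897 = -670/169709 + 58505/172933734897 = -115855673555945/29348411215634973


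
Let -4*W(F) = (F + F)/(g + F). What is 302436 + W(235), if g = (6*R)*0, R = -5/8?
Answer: 604871/2 ≈ 3.0244e+5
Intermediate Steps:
R = -5/8 (R = -5*1/8 = -5/8 ≈ -0.62500)
g = 0 (g = (6*(-5/8))*0 = -15/4*0 = 0)
W(F) = -1/2 (W(F) = -(F + F)/(4*(0 + F)) = -2*F/(4*F) = -1/4*2 = -1/2)
302436 + W(235) = 302436 - 1/2 = 604871/2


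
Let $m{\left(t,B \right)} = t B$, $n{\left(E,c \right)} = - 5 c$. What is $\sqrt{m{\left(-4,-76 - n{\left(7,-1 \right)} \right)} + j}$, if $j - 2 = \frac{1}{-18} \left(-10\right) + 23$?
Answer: $\frac{11 \sqrt{26}}{3} \approx 18.696$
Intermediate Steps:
$j = \frac{230}{9}$ ($j = 2 + \left(\frac{1}{-18} \left(-10\right) + 23\right) = 2 + \left(\left(- \frac{1}{18}\right) \left(-10\right) + 23\right) = 2 + \left(\frac{5}{9} + 23\right) = 2 + \frac{212}{9} = \frac{230}{9} \approx 25.556$)
$m{\left(t,B \right)} = B t$
$\sqrt{m{\left(-4,-76 - n{\left(7,-1 \right)} \right)} + j} = \sqrt{\left(-76 - \left(-5\right) \left(-1\right)\right) \left(-4\right) + \frac{230}{9}} = \sqrt{\left(-76 - 5\right) \left(-4\right) + \frac{230}{9}} = \sqrt{\left(-81\right) \left(-4\right) + \frac{230}{9}} = \sqrt{324 + \frac{230}{9}} = \sqrt{\frac{3146}{9}} = \frac{11 \sqrt{26}}{3}$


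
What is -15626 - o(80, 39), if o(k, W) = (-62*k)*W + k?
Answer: 177734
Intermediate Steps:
o(k, W) = k - 62*W*k (o(k, W) = -62*W*k + k = k - 62*W*k)
-15626 - o(80, 39) = -15626 - 80*(1 - 62*39) = -15626 - 80*(1 - 2418) = -15626 - 80*(-2417) = -15626 - 1*(-193360) = -15626 + 193360 = 177734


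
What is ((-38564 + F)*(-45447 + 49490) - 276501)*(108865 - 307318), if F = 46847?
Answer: -6590955149604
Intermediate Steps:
((-38564 + F)*(-45447 + 49490) - 276501)*(108865 - 307318) = ((-38564 + 46847)*(-45447 + 49490) - 276501)*(108865 - 307318) = (8283*4043 - 276501)*(-198453) = (33488169 - 276501)*(-198453) = 33211668*(-198453) = -6590955149604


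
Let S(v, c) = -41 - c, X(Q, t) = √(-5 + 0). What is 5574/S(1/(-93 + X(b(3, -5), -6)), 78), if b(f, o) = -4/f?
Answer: -5574/119 ≈ -46.840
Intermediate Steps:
X(Q, t) = I*√5 (X(Q, t) = √(-5) = I*√5)
5574/S(1/(-93 + X(b(3, -5), -6)), 78) = 5574/(-41 - 1*78) = 5574/(-41 - 78) = 5574/(-119) = 5574*(-1/119) = -5574/119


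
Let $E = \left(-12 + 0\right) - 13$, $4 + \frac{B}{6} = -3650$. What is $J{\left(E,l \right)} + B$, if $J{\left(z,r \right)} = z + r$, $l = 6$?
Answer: $-21943$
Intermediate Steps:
$B = -21924$ ($B = -24 + 6 \left(-3650\right) = -24 - 21900 = -21924$)
$E = -25$ ($E = -12 - 13 = -25$)
$J{\left(z,r \right)} = r + z$
$J{\left(E,l \right)} + B = \left(6 - 25\right) - 21924 = -19 - 21924 = -21943$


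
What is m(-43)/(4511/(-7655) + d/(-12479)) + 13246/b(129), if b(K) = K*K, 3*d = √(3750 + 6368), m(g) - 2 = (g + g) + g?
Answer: 102660715872583591184569/474589499402651866659 - 278609005763475*√10118/28519289670251299 ≈ 215.33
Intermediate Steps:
m(g) = 2 + 3*g (m(g) = 2 + ((g + g) + g) = 2 + (2*g + g) = 2 + 3*g)
d = √10118/3 (d = √(3750 + 6368)/3 = √10118/3 ≈ 33.529)
b(K) = K²
m(-43)/(4511/(-7655) + d/(-12479)) + 13246/b(129) = (2 + 3*(-43))/(4511/(-7655) + (√10118/3)/(-12479)) + 13246/(129²) = (2 - 129)/(4511*(-1/7655) + (√10118/3)*(-1/12479)) + 13246/16641 = -127/(-4511/7655 - √10118/37437) + 13246*(1/16641) = -127/(-4511/7655 - √10118/37437) + 13246/16641 = 13246/16641 - 127/(-4511/7655 - √10118/37437)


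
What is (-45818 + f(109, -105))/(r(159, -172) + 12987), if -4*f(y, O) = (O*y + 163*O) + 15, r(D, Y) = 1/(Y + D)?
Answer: -2011451/675320 ≈ -2.9785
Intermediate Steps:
r(D, Y) = 1/(D + Y)
f(y, O) = -15/4 - 163*O/4 - O*y/4 (f(y, O) = -((O*y + 163*O) + 15)/4 = -((163*O + O*y) + 15)/4 = -(15 + 163*O + O*y)/4 = -15/4 - 163*O/4 - O*y/4)
(-45818 + f(109, -105))/(r(159, -172) + 12987) = (-45818 + (-15/4 - 163/4*(-105) - ¼*(-105)*109))/(1/(159 - 172) + 12987) = (-45818 + (-15/4 + 17115/4 + 11445/4))/(1/(-13) + 12987) = (-45818 + 28545/4)/(-1/13 + 12987) = -154727/(4*168830/13) = -154727/4*13/168830 = -2011451/675320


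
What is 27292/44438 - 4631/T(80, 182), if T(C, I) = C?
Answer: -101804509/1777520 ≈ -57.273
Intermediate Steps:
27292/44438 - 4631/T(80, 182) = 27292/44438 - 4631/80 = 27292*(1/44438) - 4631*1/80 = 13646/22219 - 4631/80 = -101804509/1777520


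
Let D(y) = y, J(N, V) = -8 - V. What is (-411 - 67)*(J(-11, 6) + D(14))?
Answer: 0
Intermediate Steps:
(-411 - 67)*(J(-11, 6) + D(14)) = (-411 - 67)*((-8 - 1*6) + 14) = -478*((-8 - 6) + 14) = -478*(-14 + 14) = -478*0 = 0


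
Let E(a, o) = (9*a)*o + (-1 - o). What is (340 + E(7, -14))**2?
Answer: 279841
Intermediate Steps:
E(a, o) = -1 - o + 9*a*o (E(a, o) = 9*a*o + (-1 - o) = -1 - o + 9*a*o)
(340 + E(7, -14))**2 = (340 + (-1 - 1*(-14) + 9*7*(-14)))**2 = (340 + (-1 + 14 - 882))**2 = (340 - 869)**2 = (-529)**2 = 279841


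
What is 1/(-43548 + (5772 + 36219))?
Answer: -1/1557 ≈ -0.00064226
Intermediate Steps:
1/(-43548 + (5772 + 36219)) = 1/(-43548 + 41991) = 1/(-1557) = -1/1557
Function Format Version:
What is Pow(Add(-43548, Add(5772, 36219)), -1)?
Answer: Rational(-1, 1557) ≈ -0.00064226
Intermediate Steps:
Pow(Add(-43548, Add(5772, 36219)), -1) = Pow(Add(-43548, 41991), -1) = Pow(-1557, -1) = Rational(-1, 1557)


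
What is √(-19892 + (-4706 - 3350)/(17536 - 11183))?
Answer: 2*I*√200726103499/6353 ≈ 141.04*I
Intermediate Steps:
√(-19892 + (-4706 - 3350)/(17536 - 11183)) = √(-19892 - 8056/6353) = √(-126381932/6353) = 2*I*√200726103499/6353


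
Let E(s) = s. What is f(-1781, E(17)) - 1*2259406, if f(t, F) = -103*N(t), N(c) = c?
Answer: -2075963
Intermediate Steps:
f(t, F) = -103*t
f(-1781, E(17)) - 1*2259406 = -103*(-1781) - 1*2259406 = 183443 - 2259406 = -2075963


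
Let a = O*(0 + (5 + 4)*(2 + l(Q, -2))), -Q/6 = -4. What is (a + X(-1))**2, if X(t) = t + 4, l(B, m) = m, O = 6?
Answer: 9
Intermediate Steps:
Q = 24 (Q = -6*(-4) = 24)
a = 0 (a = 6*(0 + (5 + 4)*(2 - 2)) = 6*(0 + 9*0) = 6*(0 + 0) = 6*0 = 0)
X(t) = 4 + t
(a + X(-1))**2 = (0 + (4 - 1))**2 = (0 + 3)**2 = 3**2 = 9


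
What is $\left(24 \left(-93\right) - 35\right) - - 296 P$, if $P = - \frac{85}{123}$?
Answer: $- \frac{304001}{123} \approx -2471.6$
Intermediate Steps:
$P = - \frac{85}{123}$ ($P = \left(-85\right) \frac{1}{123} = - \frac{85}{123} \approx -0.69106$)
$\left(24 \left(-93\right) - 35\right) - - 296 P = \left(24 \left(-93\right) - 35\right) - \left(-296\right) \left(- \frac{85}{123}\right) = \left(-2232 - 35\right) - \frac{25160}{123} = -2267 - \frac{25160}{123} = - \frac{304001}{123}$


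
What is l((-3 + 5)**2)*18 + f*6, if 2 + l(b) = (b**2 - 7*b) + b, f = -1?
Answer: -186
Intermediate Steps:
l(b) = -2 + b**2 - 6*b (l(b) = -2 + ((b**2 - 7*b) + b) = -2 + (b**2 - 6*b) = -2 + b**2 - 6*b)
l((-3 + 5)**2)*18 + f*6 = (-2 + ((-3 + 5)**2)**2 - 6*(-3 + 5)**2)*18 - 1*6 = (-2 + (2**2)**2 - 6*2**2)*18 - 6 = (-2 + 4**2 - 6*4)*18 - 6 = (-2 + 16 - 24)*18 - 6 = -10*18 - 6 = -180 - 6 = -186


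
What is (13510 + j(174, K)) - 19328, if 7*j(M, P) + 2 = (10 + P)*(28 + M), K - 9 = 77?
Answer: -3048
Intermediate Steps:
K = 86 (K = 9 + 77 = 86)
j(M, P) = -2/7 + (10 + P)*(28 + M)/7 (j(M, P) = -2/7 + ((10 + P)*(28 + M))/7 = -2/7 + (10 + P)*(28 + M)/7)
(13510 + j(174, K)) - 19328 = (13510 + (278/7 + 4*86 + (10/7)*174 + (1/7)*174*86)) - 19328 = (13510 + (278/7 + 344 + 1740/7 + 14964/7)) - 19328 = (13510 + 2770) - 19328 = 16280 - 19328 = -3048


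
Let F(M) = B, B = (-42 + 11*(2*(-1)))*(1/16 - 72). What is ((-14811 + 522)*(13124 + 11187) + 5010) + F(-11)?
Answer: -347370265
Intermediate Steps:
B = 4604 (B = (-42 + 11*(-2))*(1/16 - 72) = (-42 - 22)*(-1151/16) = -64*(-1151/16) = 4604)
F(M) = 4604
((-14811 + 522)*(13124 + 11187) + 5010) + F(-11) = ((-14811 + 522)*(13124 + 11187) + 5010) + 4604 = (-14289*24311 + 5010) + 4604 = (-347379879 + 5010) + 4604 = -347374869 + 4604 = -347370265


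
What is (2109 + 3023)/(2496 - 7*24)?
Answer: 1283/582 ≈ 2.2045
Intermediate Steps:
(2109 + 3023)/(2496 - 7*24) = 5132/(2496 - 168) = 5132/2328 = 5132*(1/2328) = 1283/582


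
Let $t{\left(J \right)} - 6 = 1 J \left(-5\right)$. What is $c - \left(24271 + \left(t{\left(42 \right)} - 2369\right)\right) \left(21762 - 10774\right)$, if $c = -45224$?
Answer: $-238462848$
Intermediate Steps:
$t{\left(J \right)} = 6 - 5 J$ ($t{\left(J \right)} = 6 + 1 J \left(-5\right) = 6 + J \left(-5\right) = 6 - 5 J$)
$c - \left(24271 + \left(t{\left(42 \right)} - 2369\right)\right) \left(21762 - 10774\right) = -45224 - \left(24271 + \left(\left(6 - 210\right) - 2369\right)\right) \left(21762 - 10774\right) = -45224 - \left(24271 - 2573\right) \left(21762 - 10774\right) = -45224 - \left(24271 - 2573\right) 10988 = -45224 - 21698 \cdot 10988 = -45224 - 238417624 = -238462848$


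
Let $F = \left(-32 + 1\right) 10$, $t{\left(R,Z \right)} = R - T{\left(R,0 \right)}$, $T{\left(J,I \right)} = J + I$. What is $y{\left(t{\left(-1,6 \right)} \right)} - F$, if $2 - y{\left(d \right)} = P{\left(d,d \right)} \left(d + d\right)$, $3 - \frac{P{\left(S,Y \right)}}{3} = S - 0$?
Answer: $312$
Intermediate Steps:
$T{\left(J,I \right)} = I + J$
$P{\left(S,Y \right)} = 9 - 3 S$ ($P{\left(S,Y \right)} = 9 - 3 \left(S - 0\right) = 9 - 3 \left(S + 0\right) = 9 - 3 S$)
$t{\left(R,Z \right)} = 0$ ($t{\left(R,Z \right)} = R - \left(0 + R\right) = R - R = 0$)
$F = -310$ ($F = \left(-31\right) 10 = -310$)
$y{\left(d \right)} = 2 - 2 d \left(9 - 3 d\right)$ ($y{\left(d \right)} = 2 - \left(9 - 3 d\right) \left(d + d\right) = 2 - \left(9 - 3 d\right) 2 d = 2 - 2 d \left(9 - 3 d\right)$)
$y{\left(t{\left(-1,6 \right)} \right)} - F = \left(2 + 6 \cdot 0 \left(-3 + 0\right)\right) - -310 = \left(2 + 6 \cdot 0 \left(-3\right)\right) + 310 = \left(2 + 0\right) + 310 = 2 + 310 = 312$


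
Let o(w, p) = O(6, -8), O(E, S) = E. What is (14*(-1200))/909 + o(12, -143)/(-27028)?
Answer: -75679309/4094742 ≈ -18.482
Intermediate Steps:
o(w, p) = 6
(14*(-1200))/909 + o(12, -143)/(-27028) = (14*(-1200))/909 + 6/(-27028) = -16800*1/909 + 6*(-1/27028) = -5600/303 - 3/13514 = -75679309/4094742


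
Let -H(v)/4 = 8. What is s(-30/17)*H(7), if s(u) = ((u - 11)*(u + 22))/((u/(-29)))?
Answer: 34636672/255 ≈ 1.3583e+5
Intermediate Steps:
H(v) = -32 (H(v) = -4*8 = -32)
s(u) = -29*(-11 + u)*(22 + u)/u (s(u) = ((-11 + u)*(22 + u))/((u*(-1/29))) = ((-11 + u)*(22 + u))/((-u/29)) = ((-11 + u)*(22 + u))*(-29/u) = -29*(-11 + u)*(22 + u)/u)
s(-30/17)*H(7) = (-319 - (-870)/17 + 7018/((-30/17)))*(-32) = (-319 - (-870)/17 + 7018/((-30*1/17)))*(-32) = (-319 - 29*(-30/17) + 7018/(-30/17))*(-32) = (-319 + 870/17 + 7018*(-17/30))*(-32) = (-319 + 870/17 - 59653/15)*(-32) = -1082396/255*(-32) = 34636672/255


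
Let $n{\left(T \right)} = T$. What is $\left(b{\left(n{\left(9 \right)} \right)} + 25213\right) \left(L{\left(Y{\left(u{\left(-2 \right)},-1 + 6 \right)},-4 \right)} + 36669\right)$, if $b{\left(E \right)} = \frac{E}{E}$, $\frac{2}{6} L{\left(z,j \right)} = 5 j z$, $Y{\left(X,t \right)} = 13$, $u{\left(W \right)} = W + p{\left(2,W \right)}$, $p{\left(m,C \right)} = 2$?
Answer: $904905246$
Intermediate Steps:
$u{\left(W \right)} = 2 + W$ ($u{\left(W \right)} = W + 2 = 2 + W$)
$L{\left(z,j \right)} = 15 j z$ ($L{\left(z,j \right)} = 3 \cdot 5 j z = 15 j z$)
$b{\left(E \right)} = 1$
$\left(b{\left(n{\left(9 \right)} \right)} + 25213\right) \left(L{\left(Y{\left(u{\left(-2 \right)},-1 + 6 \right)},-4 \right)} + 36669\right) = \left(1 + 25213\right) \left(15 \left(-4\right) 13 + 36669\right) = 25214 \left(-780 + 36669\right) = 25214 \cdot 35889 = 904905246$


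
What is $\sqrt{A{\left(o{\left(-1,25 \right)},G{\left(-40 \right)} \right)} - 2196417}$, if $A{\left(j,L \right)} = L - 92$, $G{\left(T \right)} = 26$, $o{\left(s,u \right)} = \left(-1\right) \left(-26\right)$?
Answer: $i \sqrt{2196483} \approx 1482.1 i$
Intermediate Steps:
$o{\left(s,u \right)} = 26$
$A{\left(j,L \right)} = -92 + L$ ($A{\left(j,L \right)} = L - 92 = -92 + L$)
$\sqrt{A{\left(o{\left(-1,25 \right)},G{\left(-40 \right)} \right)} - 2196417} = \sqrt{\left(-92 + 26\right) - 2196417} = \sqrt{-66 - 2196417} = \sqrt{-2196483} = i \sqrt{2196483}$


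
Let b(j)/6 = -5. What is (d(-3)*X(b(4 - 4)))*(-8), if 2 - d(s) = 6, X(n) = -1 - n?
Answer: 928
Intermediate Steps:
b(j) = -30 (b(j) = 6*(-5) = -30)
d(s) = -4 (d(s) = 2 - 1*6 = 2 - 6 = -4)
(d(-3)*X(b(4 - 4)))*(-8) = -4*(-1 - 1*(-30))*(-8) = -4*(-1 + 30)*(-8) = -4*29*(-8) = -116*(-8) = 928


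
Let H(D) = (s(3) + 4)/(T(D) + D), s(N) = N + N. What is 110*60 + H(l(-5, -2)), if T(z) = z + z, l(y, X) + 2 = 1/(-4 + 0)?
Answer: 178160/27 ≈ 6598.5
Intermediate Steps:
l(y, X) = -9/4 (l(y, X) = -2 + 1/(-4 + 0) = -2 + 1/(-4) = -2 - ¼ = -9/4)
s(N) = 2*N
T(z) = 2*z
H(D) = 10/(3*D) (H(D) = (2*3 + 4)/(2*D + D) = (6 + 4)/((3*D)) = 10*(1/(3*D)) = 10/(3*D))
110*60 + H(l(-5, -2)) = 110*60 + 10/(3*(-9/4)) = 6600 + (10/3)*(-4/9) = 6600 - 40/27 = 178160/27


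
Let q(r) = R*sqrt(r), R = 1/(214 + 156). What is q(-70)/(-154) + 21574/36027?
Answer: 21574/36027 - I*sqrt(70)/56980 ≈ 0.59883 - 0.00014683*I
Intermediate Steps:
R = 1/370 ≈ 0.0027027
q(r) = sqrt(r)/370
q(-70)/(-154) + 21574/36027 = (sqrt(-70)/370)/(-154) + 21574/36027 = ((I*sqrt(70))/370)*(-1/154) + 21574*(1/36027) = (I*sqrt(70)/370)*(-1/154) + 21574/36027 = -I*sqrt(70)/56980 + 21574/36027 = 21574/36027 - I*sqrt(70)/56980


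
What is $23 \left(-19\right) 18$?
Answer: $-7866$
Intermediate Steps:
$23 \left(-19\right) 18 = \left(-437\right) 18 = -7866$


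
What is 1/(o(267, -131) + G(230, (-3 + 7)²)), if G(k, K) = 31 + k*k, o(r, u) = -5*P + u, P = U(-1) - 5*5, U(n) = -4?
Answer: 1/52945 ≈ 1.8888e-5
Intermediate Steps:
P = -29 (P = -4 - 5*5 = -4 - 25 = -29)
o(r, u) = 145 + u (o(r, u) = -5*(-29) + u = 145 + u)
G(k, K) = 31 + k²
1/(o(267, -131) + G(230, (-3 + 7)²)) = 1/((145 - 131) + (31 + 230²)) = 1/(14 + (31 + 52900)) = 1/(14 + 52931) = 1/52945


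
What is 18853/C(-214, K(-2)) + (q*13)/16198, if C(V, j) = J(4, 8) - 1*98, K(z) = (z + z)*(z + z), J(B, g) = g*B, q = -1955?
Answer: -5904967/20559 ≈ -287.22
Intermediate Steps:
J(B, g) = B*g
K(z) = 4*z² (K(z) = (2*z)*(2*z) = 4*z²)
C(V, j) = -66 (C(V, j) = 4*8 - 1*98 = 32 - 98 = -66)
18853/C(-214, K(-2)) + (q*13)/16198 = 18853/(-66) - 1955*13/16198 = 18853*(-1/66) - 25415*1/16198 = -18853/66 - 1955/1246 = -5904967/20559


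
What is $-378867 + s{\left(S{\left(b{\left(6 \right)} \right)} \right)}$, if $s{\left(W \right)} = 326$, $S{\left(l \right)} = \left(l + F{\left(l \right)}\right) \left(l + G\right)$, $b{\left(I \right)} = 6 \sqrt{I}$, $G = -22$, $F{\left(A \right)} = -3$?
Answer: $-378541$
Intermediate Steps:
$S{\left(l \right)} = \left(-22 + l\right) \left(-3 + l\right)$ ($S{\left(l \right)} = \left(l - 3\right) \left(l - 22\right) = \left(-3 + l\right) \left(-22 + l\right) = \left(-22 + l\right) \left(-3 + l\right)$)
$-378867 + s{\left(S{\left(b{\left(6 \right)} \right)} \right)} = -378867 + 326 = -378541$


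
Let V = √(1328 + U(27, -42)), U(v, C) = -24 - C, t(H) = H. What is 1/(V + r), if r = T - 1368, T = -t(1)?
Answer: -1369/1872815 - √1346/1872815 ≈ -0.00075058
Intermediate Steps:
T = -1 (T = -1*1 = -1)
V = √1346 (V = √(1328 + (-24 - 1*(-42))) = √(1328 + (-24 + 42)) = √(1328 + 18) = √1346 ≈ 36.688)
r = -1369 (r = -1 - 1368 = -1369)
1/(V + r) = 1/(√1346 - 1369) = 1/(-1369 + √1346)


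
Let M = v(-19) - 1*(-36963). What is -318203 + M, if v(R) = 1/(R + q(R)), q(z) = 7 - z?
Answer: -1968679/7 ≈ -2.8124e+5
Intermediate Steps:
v(R) = ⅐ (v(R) = 1/(R + (7 - R)) = 1/7 = ⅐)
M = 258742/7 (M = ⅐ - 1*(-36963) = ⅐ + 36963 = 258742/7 ≈ 36963.)
-318203 + M = -318203 + 258742/7 = -1968679/7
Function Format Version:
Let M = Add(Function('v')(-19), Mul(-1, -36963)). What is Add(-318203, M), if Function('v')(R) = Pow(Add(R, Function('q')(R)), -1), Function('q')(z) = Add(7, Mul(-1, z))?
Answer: Rational(-1968679, 7) ≈ -2.8124e+5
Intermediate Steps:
Function('v')(R) = Rational(1, 7) (Function('v')(R) = Pow(Add(R, Add(7, Mul(-1, R))), -1) = Pow(7, -1) = Rational(1, 7))
M = Rational(258742, 7) (M = Add(Rational(1, 7), Mul(-1, -36963)) = Add(Rational(1, 7), 36963) = Rational(258742, 7) ≈ 36963.)
Add(-318203, M) = Add(-318203, Rational(258742, 7)) = Rational(-1968679, 7)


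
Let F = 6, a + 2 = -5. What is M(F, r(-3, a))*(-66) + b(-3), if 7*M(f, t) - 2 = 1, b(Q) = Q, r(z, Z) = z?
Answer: -219/7 ≈ -31.286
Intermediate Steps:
a = -7 (a = -2 - 5 = -7)
M(f, t) = 3/7 (M(f, t) = 2/7 + (⅐)*1 = 2/7 + ⅐ = 3/7)
M(F, r(-3, a))*(-66) + b(-3) = (3/7)*(-66) - 3 = -198/7 - 3 = -219/7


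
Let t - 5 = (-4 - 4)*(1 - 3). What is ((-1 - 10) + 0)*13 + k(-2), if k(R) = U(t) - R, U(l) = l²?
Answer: 300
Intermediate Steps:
t = 21 (t = 5 + (-4 - 4)*(1 - 3) = 5 - 8*(-2) = 5 + 16 = 21)
k(R) = 441 - R (k(R) = 21² - R = 441 - R)
((-1 - 10) + 0)*13 + k(-2) = ((-1 - 10) + 0)*13 + (441 - 1*(-2)) = (-11 + 0)*13 + (441 + 2) = -11*13 + 443 = -143 + 443 = 300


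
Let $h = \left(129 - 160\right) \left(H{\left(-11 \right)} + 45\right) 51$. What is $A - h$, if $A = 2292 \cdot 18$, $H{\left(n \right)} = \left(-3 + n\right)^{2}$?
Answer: $422277$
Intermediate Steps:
$A = 41256$
$h = -381021$ ($h = \left(129 - 160\right) \left(\left(-3 - 11\right)^{2} + 45\right) 51 = - 31 \left(\left(-14\right)^{2} + 45\right) 51 = - 31 \left(196 + 45\right) 51 = \left(-31\right) 241 \cdot 51 = \left(-7471\right) 51 = -381021$)
$A - h = 41256 - -381021 = 41256 + 381021 = 422277$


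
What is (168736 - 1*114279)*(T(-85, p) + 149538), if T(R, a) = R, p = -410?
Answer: 8138762021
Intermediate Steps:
(168736 - 1*114279)*(T(-85, p) + 149538) = (168736 - 1*114279)*(-85 + 149538) = (168736 - 114279)*149453 = 54457*149453 = 8138762021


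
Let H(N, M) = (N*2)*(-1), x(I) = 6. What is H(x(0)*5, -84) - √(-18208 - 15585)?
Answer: -60 - I*√33793 ≈ -60.0 - 183.83*I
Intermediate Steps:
H(N, M) = -2*N (H(N, M) = (2*N)*(-1) = -2*N)
H(x(0)*5, -84) - √(-18208 - 15585) = -12*5 - √(-18208 - 15585) = -2*30 - √(-33793) = -60 - I*√33793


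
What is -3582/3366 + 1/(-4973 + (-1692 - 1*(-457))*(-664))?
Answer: -820300101/770834944 ≈ -1.0642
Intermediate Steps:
-3582/3366 + 1/(-4973 + (-1692 - 1*(-457))*(-664)) = -3582*1/3366 - 1/664/(-4973 + (-1692 + 457)) = -199/187 - 1/664/(-4973 - 1235) = -199/187 - 1/664/(-6208) = -199/187 - 1/6208*(-1/664) = -199/187 + 1/4122112 = -820300101/770834944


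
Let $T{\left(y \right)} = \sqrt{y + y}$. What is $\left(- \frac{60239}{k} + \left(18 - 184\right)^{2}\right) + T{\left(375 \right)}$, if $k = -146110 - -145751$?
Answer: $\frac{9952843}{359} + 5 \sqrt{30} \approx 27751.0$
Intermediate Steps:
$T{\left(y \right)} = \sqrt{2} \sqrt{y}$ ($T{\left(y \right)} = \sqrt{2 y} = \sqrt{2} \sqrt{y}$)
$k = -359$ ($k = -146110 + 145751 = -359$)
$\left(- \frac{60239}{k} + \left(18 - 184\right)^{2}\right) + T{\left(375 \right)} = \left(- \frac{60239}{-359} + \left(18 - 184\right)^{2}\right) + \sqrt{2} \sqrt{375} = \left(\left(-60239\right) \left(- \frac{1}{359}\right) + \left(-166\right)^{2}\right) + \sqrt{2} \cdot 5 \sqrt{15} = \left(\frac{60239}{359} + 27556\right) + 5 \sqrt{30} = \frac{9952843}{359} + 5 \sqrt{30}$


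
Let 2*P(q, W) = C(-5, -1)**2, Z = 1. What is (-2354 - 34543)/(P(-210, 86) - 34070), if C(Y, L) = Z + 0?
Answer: 24598/22713 ≈ 1.0830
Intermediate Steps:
C(Y, L) = 1 (C(Y, L) = 1 + 0 = 1)
P(q, W) = 1/2 (P(q, W) = (1/2)*1**2 = (1/2)*1 = 1/2)
(-2354 - 34543)/(P(-210, 86) - 34070) = (-2354 - 34543)/(1/2 - 34070) = -36897/(-68139/2) = -36897*(-2/68139) = 24598/22713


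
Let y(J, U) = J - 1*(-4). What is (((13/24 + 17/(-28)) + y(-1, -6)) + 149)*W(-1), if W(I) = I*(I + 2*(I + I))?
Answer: 127625/168 ≈ 759.67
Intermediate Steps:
y(J, U) = 4 + J (y(J, U) = J + 4 = 4 + J)
W(I) = 5*I² (W(I) = I*(I + 2*(2*I)) = I*(I + 4*I) = I*(5*I) = 5*I²)
(((13/24 + 17/(-28)) + y(-1, -6)) + 149)*W(-1) = (((13/24 + 17/(-28)) + (4 - 1)) + 149)*(5*(-1)²) = (((13*(1/24) + 17*(-1/28)) + 3) + 149)*(5*1) = (((13/24 - 17/28) + 3) + 149)*5 = ((-11/168 + 3) + 149)*5 = (493/168 + 149)*5 = (25525/168)*5 = 127625/168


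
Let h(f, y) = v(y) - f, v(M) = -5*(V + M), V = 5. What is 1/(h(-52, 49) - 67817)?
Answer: -1/68035 ≈ -1.4698e-5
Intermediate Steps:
v(M) = -25 - 5*M (v(M) = -5*(5 + M) = -25 - 5*M)
h(f, y) = -25 - f - 5*y (h(f, y) = (-25 - 5*y) - f = -25 - f - 5*y)
1/(h(-52, 49) - 67817) = 1/((-25 - 1*(-52) - 5*49) - 67817) = 1/((-25 + 52 - 245) - 67817) = 1/(-218 - 67817) = 1/(-68035) = -1/68035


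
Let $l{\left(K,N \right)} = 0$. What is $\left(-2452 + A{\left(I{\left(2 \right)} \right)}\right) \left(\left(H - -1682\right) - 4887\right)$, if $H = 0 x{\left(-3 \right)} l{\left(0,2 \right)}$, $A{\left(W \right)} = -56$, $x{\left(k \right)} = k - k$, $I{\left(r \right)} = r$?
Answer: $8038140$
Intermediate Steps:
$x{\left(k \right)} = 0$
$H = 0$ ($H = 0 \cdot 0 \cdot 0 = 0 \cdot 0 = 0$)
$\left(-2452 + A{\left(I{\left(2 \right)} \right)}\right) \left(\left(H - -1682\right) - 4887\right) = \left(-2452 - 56\right) \left(\left(0 - -1682\right) - 4887\right) = - 2508 \left(\left(0 + 1682\right) - 4887\right) = - 2508 \left(1682 - 4887\right) = \left(-2508\right) \left(-3205\right) = 8038140$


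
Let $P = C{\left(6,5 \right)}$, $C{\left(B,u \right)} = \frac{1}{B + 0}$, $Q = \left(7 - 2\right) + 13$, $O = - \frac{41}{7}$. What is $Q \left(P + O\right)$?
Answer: $- \frac{717}{7} \approx -102.43$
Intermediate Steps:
$O = - \frac{41}{7}$ ($O = \left(-41\right) \frac{1}{7} = - \frac{41}{7} \approx -5.8571$)
$Q = 18$ ($Q = 5 + 13 = 18$)
$C{\left(B,u \right)} = \frac{1}{B}$
$P = \frac{1}{6} \approx 0.16667$
$Q \left(P + O\right) = 18 \left(\frac{1}{6} - \frac{41}{7}\right) = 18 \left(- \frac{239}{42}\right) = - \frac{717}{7}$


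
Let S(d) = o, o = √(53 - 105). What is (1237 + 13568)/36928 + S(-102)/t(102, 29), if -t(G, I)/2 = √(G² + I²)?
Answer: 14805/36928 - I*√865/865 ≈ 0.40092 - 0.034001*I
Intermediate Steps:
o = 2*I*√13 (o = √(-52) = 2*I*√13 ≈ 7.2111*I)
t(G, I) = -2*√(G² + I²)
S(d) = 2*I*√13
(1237 + 13568)/36928 + S(-102)/t(102, 29) = (1237 + 13568)/36928 + (2*I*√13)/((-2*√(102² + 29²))) = 14805*(1/36928) + (2*I*√13)/((-2*√(10404 + 841))) = 14805/36928 + (2*I*√13)/((-2*√11245)) = 14805/36928 + (2*I*√13)*(-√11245/22490) = 14805/36928 - I*√865/865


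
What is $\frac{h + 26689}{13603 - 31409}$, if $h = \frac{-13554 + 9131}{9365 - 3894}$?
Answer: $- \frac{73005548}{48708313} \approx -1.4988$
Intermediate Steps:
$h = - \frac{4423}{5471} \approx -0.80844$
$\frac{h + 26689}{13603 - 31409} = \frac{- \frac{4423}{5471} + 26689}{13603 - 31409} = \frac{146011096}{5471 \left(-17806\right)} = \frac{146011096}{5471} \left(- \frac{1}{17806}\right) = - \frac{73005548}{48708313}$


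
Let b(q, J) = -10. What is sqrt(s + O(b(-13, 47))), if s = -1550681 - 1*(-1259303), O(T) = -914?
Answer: 2*I*sqrt(73073) ≈ 540.64*I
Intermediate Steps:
s = -291378 (s = -1550681 + 1259303 = -291378)
sqrt(s + O(b(-13, 47))) = sqrt(-291378 - 914) = sqrt(-292292) = 2*I*sqrt(73073)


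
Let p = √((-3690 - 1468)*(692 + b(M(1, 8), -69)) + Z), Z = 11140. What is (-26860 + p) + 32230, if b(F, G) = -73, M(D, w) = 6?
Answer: 5370 + 3*I*√353518 ≈ 5370.0 + 1783.7*I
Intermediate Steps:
p = 3*I*√353518 (p = √((-3690 - 1468)*(692 - 73) + 11140) = √(-5158*619 + 11140) = √(-3192802 + 11140) = √(-3181662) = 3*I*√353518 ≈ 1783.7*I)
(-26860 + p) + 32230 = (-26860 + 3*I*√353518) + 32230 = 5370 + 3*I*√353518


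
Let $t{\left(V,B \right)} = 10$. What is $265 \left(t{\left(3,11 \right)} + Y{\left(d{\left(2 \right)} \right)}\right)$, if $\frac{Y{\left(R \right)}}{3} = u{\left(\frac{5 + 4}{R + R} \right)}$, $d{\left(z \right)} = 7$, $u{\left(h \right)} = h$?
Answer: $\frac{44255}{14} \approx 3161.1$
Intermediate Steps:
$Y{\left(R \right)} = \frac{27}{2 R}$ ($Y{\left(R \right)} = 3 \frac{5 + 4}{R + R} = 3 \frac{9}{2 R} = \frac{27}{2 R}$)
$265 \left(t{\left(3,11 \right)} + Y{\left(d{\left(2 \right)} \right)}\right) = 265 \left(10 + \frac{27}{2 \cdot 7}\right) = 265 \left(10 + \frac{27}{2} \cdot \frac{1}{7}\right) = 265 \left(10 + \frac{27}{14}\right) = 265 \cdot \frac{167}{14} = \frac{44255}{14}$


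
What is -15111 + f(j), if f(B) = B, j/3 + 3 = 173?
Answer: -14601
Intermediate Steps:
j = 510 (j = -9 + 3*173 = -9 + 519 = 510)
-15111 + f(j) = -15111 + 510 = -14601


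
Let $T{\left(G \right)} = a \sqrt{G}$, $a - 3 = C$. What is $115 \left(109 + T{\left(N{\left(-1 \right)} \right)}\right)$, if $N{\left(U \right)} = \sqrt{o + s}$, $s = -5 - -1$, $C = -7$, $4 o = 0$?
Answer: $12075 - 460 i \approx 12075.0 - 460.0 i$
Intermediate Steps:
$o = 0$ ($o = \frac{1}{4} \cdot 0 = 0$)
$s = -4$ ($s = -5 + 1 = -4$)
$a = -4$ ($a = 3 - 7 = -4$)
$N{\left(U \right)} = 2 i$ ($N{\left(U \right)} = \sqrt{0 - 4} = \sqrt{-4} = 2 i$)
$T{\left(G \right)} = - 4 \sqrt{G}$
$115 \left(109 + T{\left(N{\left(-1 \right)} \right)}\right) = 115 \left(109 - 4 \sqrt{2 i}\right) = 115 \left(109 - 4 \left(1 + i\right)\right) = 115 \left(109 - \left(4 + 4 i\right)\right) = 115 \left(105 - 4 i\right) = 12075 - 460 i$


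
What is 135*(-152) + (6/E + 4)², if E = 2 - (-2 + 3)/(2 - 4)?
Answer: -511976/25 ≈ -20479.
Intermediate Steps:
E = 5/2 (E = 2 - 1/(-2) = 2 - (-1)/2 = 2 - 1*(-½) = 2 + ½ = 5/2 ≈ 2.5000)
135*(-152) + (6/E + 4)² = 135*(-152) + (6/(5/2) + 4)² = -20520 + (6*(⅖) + 4)² = -20520 + (12/5 + 4)² = -20520 + (32/5)² = -20520 + 1024/25 = -511976/25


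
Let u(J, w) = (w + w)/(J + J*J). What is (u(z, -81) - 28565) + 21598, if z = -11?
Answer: -383266/55 ≈ -6968.5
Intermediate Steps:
u(J, w) = 2*w/(J + J²) (u(J, w) = (2*w)/(J + J²) = 2*w/(J + J²))
(u(z, -81) - 28565) + 21598 = (2*(-81)/(-11*(1 - 11)) - 28565) + 21598 = (2*(-81)*(-1/11)/(-10) - 28565) + 21598 = (2*(-81)*(-1/11)*(-⅒) - 28565) + 21598 = (-81/55 - 28565) + 21598 = -1571156/55 + 21598 = -383266/55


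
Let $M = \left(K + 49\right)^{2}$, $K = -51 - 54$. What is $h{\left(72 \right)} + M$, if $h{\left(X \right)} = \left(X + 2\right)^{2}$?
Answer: $8612$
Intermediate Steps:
$K = -105$
$h{\left(X \right)} = \left(2 + X\right)^{2}$
$M = 3136$ ($M = \left(-105 + 49\right)^{2} = \left(-56\right)^{2} = 3136$)
$h{\left(72 \right)} + M = \left(2 + 72\right)^{2} + 3136 = 74^{2} + 3136 = 5476 + 3136 = 8612$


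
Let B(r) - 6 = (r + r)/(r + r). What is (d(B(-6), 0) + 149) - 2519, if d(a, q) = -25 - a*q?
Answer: -2395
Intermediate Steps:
B(r) = 7 (B(r) = 6 + (r + r)/(r + r) = 6 + (2*r)/((2*r)) = 6 + (2*r)*(1/(2*r)) = 6 + 1 = 7)
d(a, q) = -25 - a*q
(d(B(-6), 0) + 149) - 2519 = ((-25 - 1*7*0) + 149) - 2519 = ((-25 + 0) + 149) - 2519 = (-25 + 149) - 2519 = 124 - 2519 = -2395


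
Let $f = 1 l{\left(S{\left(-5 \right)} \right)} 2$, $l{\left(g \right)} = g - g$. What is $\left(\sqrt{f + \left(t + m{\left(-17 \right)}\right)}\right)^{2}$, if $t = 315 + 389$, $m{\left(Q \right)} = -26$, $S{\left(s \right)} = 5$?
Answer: $678$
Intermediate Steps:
$l{\left(g \right)} = 0$
$t = 704$
$f = 0$ ($f = 1 \cdot 0 \cdot 2 = 0 \cdot 2 = 0$)
$\left(\sqrt{f + \left(t + m{\left(-17 \right)}\right)}\right)^{2} = \left(\sqrt{0 + \left(704 - 26\right)}\right)^{2} = \left(\sqrt{0 + 678}\right)^{2} = \left(\sqrt{678}\right)^{2} = 678$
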